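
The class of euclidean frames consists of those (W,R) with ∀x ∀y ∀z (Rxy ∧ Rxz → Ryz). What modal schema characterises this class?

◇s → □◇s

A defining formula is ◇s → □◇s (the 5 axiom).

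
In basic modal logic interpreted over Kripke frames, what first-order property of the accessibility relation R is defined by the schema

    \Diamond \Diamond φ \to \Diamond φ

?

Transitivity

This schema is equivalent to the 4 axiom □φ → □□φ.
It corresponds to transitivity: \forall x \forall y \forall z (Rxy \wedge Ryz \to Rxz).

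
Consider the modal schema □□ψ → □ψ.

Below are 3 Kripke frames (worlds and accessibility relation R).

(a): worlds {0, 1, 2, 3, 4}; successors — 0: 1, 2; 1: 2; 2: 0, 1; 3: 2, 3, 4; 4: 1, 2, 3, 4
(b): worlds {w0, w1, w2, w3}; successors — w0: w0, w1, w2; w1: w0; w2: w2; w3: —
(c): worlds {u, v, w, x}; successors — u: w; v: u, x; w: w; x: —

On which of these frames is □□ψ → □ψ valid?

(b)

The schema corresponds to density: ∀x ∀y (Rxy → ∃z (Rxz ∧ Rzy)).
(a): fails — R12 but no z with R1z and Rz2.
(b): satisfies the condition.
(c): fails — Rvu but no z with Rvz and Rzu.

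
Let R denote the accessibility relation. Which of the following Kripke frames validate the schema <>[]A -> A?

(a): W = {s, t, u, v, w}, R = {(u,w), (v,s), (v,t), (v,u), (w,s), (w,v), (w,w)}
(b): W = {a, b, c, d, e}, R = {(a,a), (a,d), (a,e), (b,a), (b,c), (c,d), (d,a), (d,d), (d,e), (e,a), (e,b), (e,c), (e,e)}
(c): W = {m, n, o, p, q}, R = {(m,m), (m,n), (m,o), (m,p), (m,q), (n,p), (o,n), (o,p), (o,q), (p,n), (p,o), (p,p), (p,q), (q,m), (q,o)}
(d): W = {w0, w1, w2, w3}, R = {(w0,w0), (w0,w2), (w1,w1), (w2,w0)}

(d)

The schema corresponds to symmetry: forall x forall y (Rxy -> Ryx).
(a): fails — Ruw but not Rwu.
(b): fails — Rbc but not Rcb.
(c): fails — Ron but not Rno.
(d): satisfies the condition.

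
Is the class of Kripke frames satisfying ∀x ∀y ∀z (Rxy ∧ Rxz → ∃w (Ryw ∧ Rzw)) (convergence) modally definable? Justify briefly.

Yes — defined by ◇□r → □◇r

This is a Sahlqvist condition; the .2 axiom ◇□r → □◇r defines it.
Suppose ◇□r→□◇r is valid. Take Rxy, Rxz and set V(r)={w : Ryw}. Then □r at y so ◇□r at x, so □◇r at x, so ◇r at z, giving w with Rzw and Ryw.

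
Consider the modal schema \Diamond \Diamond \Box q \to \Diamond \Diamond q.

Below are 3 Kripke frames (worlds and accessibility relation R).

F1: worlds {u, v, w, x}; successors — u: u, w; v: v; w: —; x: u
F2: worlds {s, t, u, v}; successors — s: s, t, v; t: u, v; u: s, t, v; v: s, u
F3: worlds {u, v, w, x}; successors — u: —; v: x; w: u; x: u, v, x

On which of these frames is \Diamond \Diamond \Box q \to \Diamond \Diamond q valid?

Frame correspondent (Sahlqvist): \forall x \forall y (x R^2 y \to \exists w (yRw \wedge x R^2 w)) — i.e. a generalized confluence (Geach) condition.
F1: fails — uR²w but no t with wRt and uR²t.
F2: ✓.
F3: fails — vR²u but no t with uRt and vR²t.
Valid on: F2.

F2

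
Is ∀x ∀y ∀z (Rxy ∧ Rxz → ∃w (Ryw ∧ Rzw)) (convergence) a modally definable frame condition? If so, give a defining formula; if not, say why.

Definable; ◇□p → □◇p defines it

The condition is convergence. A defining modal formula is ◇□p → □◇p.
Suppose ◇□p→□◇p is valid. Take Rxy, Rxz and set V(p)={w : Ryw}. Then □p at y so ◇□p at x, so □◇p at x, so ◇p at z, giving w with Rzw and Ryw.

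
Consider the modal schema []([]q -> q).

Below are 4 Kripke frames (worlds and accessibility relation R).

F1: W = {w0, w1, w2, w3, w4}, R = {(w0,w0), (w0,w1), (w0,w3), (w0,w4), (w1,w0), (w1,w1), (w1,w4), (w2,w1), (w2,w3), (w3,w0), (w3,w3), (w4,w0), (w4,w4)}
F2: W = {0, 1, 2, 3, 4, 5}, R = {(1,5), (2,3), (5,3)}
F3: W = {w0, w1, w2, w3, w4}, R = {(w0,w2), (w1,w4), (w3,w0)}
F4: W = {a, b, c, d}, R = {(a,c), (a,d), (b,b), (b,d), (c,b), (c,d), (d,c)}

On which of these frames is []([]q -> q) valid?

F1

This is the axiom for shift-reflexivity; its first-order frame correspondent is forall x forall y (Rxy -> Ryy).
F1: satisfies the condition.
F2: fails — R23 but not R33.
F3: fails — Rw0w2 but not Rw2w2.
F4: fails — Rcd but not Rdd.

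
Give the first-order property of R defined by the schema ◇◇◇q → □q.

∀x ∀y ∀z ((xR³y ∧ xRz) → ∃w (y = w ∧ z = w))

This is a Sahlqvist (Geach-type) schema ◇^3□^0q → □^1◇^0q.
First-order correspondent: ∀x ∀y ∀z ((xR³y ∧ xRz) → ∃w (y = w ∧ z = w)).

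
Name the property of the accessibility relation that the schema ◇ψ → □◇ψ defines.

the Euclidean property: ∀x ∀y ∀z (Rxy ∧ Rxz → Ryz)

This is the 5 axiom.
Its frame correspondent is the Euclidean property — ∀x ∀y ∀z (Rxy ∧ Rxz → Ryz).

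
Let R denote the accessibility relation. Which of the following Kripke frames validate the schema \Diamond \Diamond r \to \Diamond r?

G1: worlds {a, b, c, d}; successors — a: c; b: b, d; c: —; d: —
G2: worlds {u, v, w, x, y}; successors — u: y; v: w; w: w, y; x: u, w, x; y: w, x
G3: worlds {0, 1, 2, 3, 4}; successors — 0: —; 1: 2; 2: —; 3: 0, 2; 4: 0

This is the axiom for transitivity; its first-order frame correspondent is \forall x \forall y \forall z (Rxy \wedge Ryz \to Rxz).
G1: holds.
G2: fails — Rxw and Rwy but not Rxy.
G3: holds.

G1, G3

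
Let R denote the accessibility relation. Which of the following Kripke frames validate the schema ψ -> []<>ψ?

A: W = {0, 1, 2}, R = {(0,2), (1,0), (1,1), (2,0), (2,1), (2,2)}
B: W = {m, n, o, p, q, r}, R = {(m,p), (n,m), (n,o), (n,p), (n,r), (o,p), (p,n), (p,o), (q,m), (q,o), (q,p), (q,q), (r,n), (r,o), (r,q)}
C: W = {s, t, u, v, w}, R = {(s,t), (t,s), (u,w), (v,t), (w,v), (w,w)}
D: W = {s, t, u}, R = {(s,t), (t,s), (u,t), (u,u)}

Frame correspondent (Sahlqvist): forall x forall y (Rxy -> Ryx) — i.e. symmetry.
A: fails — R10 but not R01.
B: fails — Rno but not Ron.
C: fails — Ruw but not Rwu.
D: fails — Rut but not Rtu.

none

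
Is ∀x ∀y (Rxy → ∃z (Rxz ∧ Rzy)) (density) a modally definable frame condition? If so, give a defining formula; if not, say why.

The condition is density. A defining modal formula is □□q → □q.

Definable; □□q → □q defines it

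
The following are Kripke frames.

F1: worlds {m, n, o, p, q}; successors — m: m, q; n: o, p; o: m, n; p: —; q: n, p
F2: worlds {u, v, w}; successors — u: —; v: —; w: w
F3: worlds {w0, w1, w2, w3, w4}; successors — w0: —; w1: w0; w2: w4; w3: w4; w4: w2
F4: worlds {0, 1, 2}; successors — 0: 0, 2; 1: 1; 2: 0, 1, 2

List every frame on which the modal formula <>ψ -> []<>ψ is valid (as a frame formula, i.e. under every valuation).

Frame correspondent (Sahlqvist): forall x forall y forall z (Rxy & Rxz -> Ryz) — i.e. the Euclidean property.
F1: fails — Rmq and Rmq but not Rqq.
F2: holds.
F3: fails — Rw1w0 and Rw1w0 but not Rw0w0.
F4: fails — R20 and R21 but not R01.

F2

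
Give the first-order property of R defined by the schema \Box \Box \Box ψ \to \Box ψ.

This is a Sahlqvist (Geach-type) schema ◇^0□^3ψ → □^1◇^0ψ.
Minimal-valuation argument: fix x; take any y with xR^0y and any z with xR^1z. Set V(ψ) to the set of worlds R-reachable from y in exactly 3 steps. Then □^3ψ holds at y, so the antecedent holds at x; validity forces ◇^0ψ at z, giving a w with zR^0w and yR^3w.
First-order correspondent: \forall x \forall z (xRz \to \exists w (x R^3 w \wedge z = w)).

\forall x \forall z (xRz \to \exists w (x R^3 w \wedge z = w))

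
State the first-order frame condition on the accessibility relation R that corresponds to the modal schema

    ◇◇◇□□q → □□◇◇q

This is a Sahlqvist (Geach-type) schema ◇^3□^2q → □^2◇^2q.
Minimal-valuation argument: fix x; take any y with xR^3y and any z with xR^2z. Set V(q) to the set of worlds R-reachable from y in exactly 2 steps. Then □^2q holds at y, so the antecedent holds at x; validity forces ◇^2q at z, giving a w with zR^2w and yR^2w.
First-order correspondent: ∀x ∀y ∀z ((xR³y ∧ xR²z) → ∃w (yR²w ∧ zR²w)).

∀x ∀y ∀z ((xR³y ∧ xR²z) → ∃w (yR²w ∧ zR²w))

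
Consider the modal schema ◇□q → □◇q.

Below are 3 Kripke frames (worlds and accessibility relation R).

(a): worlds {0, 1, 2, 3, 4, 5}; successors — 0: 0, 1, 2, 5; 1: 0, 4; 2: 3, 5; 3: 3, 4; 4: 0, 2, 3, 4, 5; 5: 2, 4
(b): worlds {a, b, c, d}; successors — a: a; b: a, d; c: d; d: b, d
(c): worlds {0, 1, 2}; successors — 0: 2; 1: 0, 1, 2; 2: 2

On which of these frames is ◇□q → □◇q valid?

(c)

The schema corresponds to convergence: ∀x ∀y ∀z (Rxy ∧ Rxz → ∃w (Ryw ∧ Rzw)).
(a): fails — R02 and R01 but 2 and 1 have no common successor.
(b): fails — Rba and Rbd but a and d have no common successor.
(c): holds.
Valid on: (c).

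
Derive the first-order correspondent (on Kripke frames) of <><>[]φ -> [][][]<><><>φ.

This is a Sahlqvist (Geach-type) schema ◇^2□^1φ → □^3◇^3φ.
First-order correspondent: forall x forall y forall z ((x R^2 y & x R^3 z) -> exists w (yRw & z R^3 w)).

forall x forall y forall z ((x R^2 y & x R^3 z) -> exists w (yRw & z R^3 w))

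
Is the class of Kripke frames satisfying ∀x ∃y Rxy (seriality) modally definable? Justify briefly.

Yes: it is seriality, defined by the D schema □r → ◇r.

Yes — defined by □r → ◇r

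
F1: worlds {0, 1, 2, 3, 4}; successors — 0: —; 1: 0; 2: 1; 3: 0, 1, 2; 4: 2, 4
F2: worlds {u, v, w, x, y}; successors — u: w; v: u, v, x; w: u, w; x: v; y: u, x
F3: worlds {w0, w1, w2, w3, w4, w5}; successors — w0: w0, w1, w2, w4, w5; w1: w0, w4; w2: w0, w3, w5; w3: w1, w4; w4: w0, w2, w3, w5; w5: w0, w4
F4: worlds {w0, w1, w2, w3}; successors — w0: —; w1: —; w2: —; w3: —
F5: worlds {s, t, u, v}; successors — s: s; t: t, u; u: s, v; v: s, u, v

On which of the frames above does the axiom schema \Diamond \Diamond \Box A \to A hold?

The schema corresponds to a generalized confluence (Geach) condition: \forall x \forall y (x R^2 y \to \exists w (yRw \wedge x = w)).
F1: fails — 2R²0 but no w with 0Rw and 2=w.
F2: fails — uR²u but no t with uRt and u=t.
F3: fails — w0R²w3 but no w with w3Rw and w0=w.
F4: condition met.
F5: fails — tR²s but no w with sRw and t=w.
Valid on: F4.

F4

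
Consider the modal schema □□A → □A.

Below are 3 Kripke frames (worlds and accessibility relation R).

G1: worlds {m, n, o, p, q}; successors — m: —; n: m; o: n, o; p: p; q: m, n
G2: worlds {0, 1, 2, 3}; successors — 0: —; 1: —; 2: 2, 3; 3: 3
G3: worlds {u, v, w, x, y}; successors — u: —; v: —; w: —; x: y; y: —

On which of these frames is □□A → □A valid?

The schema corresponds to density: ∀x ∀y (Rxy → ∃z (Rxz ∧ Rzy)).
G1: fails — Rqn but no z with Rqz and Rzn.
G2: holds.
G3: fails — Rxy but no z with Rxz and Rzy.
Valid on: G2.

G2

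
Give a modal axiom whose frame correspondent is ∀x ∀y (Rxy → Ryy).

The condition is shift-reflexivity. The T□ schema □(□p → p) defines it.
Suppose □(□p→p) is valid. Take Rxy and set V(p)={w : Ryw}. Then at y, □p holds; since □(□p→p) at x, □p→p at y, so p at y, i.e. Ryy.

□(□p → p)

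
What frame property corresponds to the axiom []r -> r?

Reflexivity

This is the T axiom.
It corresponds to reflexivity: forall x Rxx.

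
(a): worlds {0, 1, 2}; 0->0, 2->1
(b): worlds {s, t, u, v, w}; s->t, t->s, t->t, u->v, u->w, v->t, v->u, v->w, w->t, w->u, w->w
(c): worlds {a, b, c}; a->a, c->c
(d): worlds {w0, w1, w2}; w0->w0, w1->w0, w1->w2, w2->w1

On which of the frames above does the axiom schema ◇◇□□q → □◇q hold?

The schema corresponds to a generalized confluence (Geach) condition: ∀x ∀y ∀z ((xR²y ∧ xRz) → ∃w (yR²w ∧ zRw)).
(a): satisfies the condition.
(b): fails — vR²s, vRu but no w* with sR²w* and uRw*.
(c): satisfies the condition.
(d): fails — w1R²w0, w1Rw2 but no w with w0R²w and w2Rw.
Valid on: (a), (c).

(a), (c)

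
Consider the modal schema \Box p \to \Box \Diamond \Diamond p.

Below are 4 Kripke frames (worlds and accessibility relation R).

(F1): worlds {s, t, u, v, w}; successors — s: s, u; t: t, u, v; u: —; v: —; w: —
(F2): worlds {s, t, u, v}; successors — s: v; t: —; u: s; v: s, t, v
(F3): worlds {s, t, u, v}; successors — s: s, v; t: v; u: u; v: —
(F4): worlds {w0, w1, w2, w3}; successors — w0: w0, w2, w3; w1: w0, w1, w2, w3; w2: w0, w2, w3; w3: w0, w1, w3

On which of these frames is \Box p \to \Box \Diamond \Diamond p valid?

The schema corresponds to a generalized confluence (Geach) condition: \forall x \forall z (xRz \to \exists w (xRw \wedge z R^2 w)).
(F1): fails — sRu but no w* with sRw* and uR²w*.
(F2): fails — vRt but no w with vRw and tR²w.
(F3): fails — sRv but no w with sRw and vR²w.
(F4): condition met.

(F4)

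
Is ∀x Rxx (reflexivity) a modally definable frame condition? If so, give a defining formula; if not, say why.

This is a Sahlqvist condition; the T axiom □q → q defines it.
Suppose □q→q is valid. At any x set V(q)={w : Rxw}. Then □q holds at x, so q holds at x, i.e. Rxx.

Definable; □q → q defines it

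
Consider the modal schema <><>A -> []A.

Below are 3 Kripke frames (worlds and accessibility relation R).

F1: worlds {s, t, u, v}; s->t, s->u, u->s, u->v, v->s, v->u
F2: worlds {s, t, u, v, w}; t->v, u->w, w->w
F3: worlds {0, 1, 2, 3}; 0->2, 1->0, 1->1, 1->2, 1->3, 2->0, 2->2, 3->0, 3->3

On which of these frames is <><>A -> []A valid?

F2

The schema corresponds to a generalized confluence (Geach) condition: forall x forall y forall z ((x R^2 y & xRz) -> exists w (y = w & z = w)).
F1: fails — sR²s, sRt but s ≠ t.
F2: satisfies the condition.
F3: fails — 0R²0, 0R2 but 0 ≠ 2.
Valid on: F2.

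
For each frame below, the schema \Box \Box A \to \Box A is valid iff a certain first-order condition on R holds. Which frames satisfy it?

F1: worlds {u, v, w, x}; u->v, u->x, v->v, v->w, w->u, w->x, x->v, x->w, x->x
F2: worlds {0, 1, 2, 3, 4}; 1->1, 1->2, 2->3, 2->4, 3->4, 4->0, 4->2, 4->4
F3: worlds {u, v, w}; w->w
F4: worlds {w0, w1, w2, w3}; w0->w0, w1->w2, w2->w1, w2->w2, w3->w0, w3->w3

This is the axiom for density; its first-order frame correspondent is \forall x \forall y (Rxy \to \exists z (Rxz \wedge Rzy)).
F1: fails — Rwu but no z with Rwz and Rzu.
F2: fails — R23 but no z with R2z and Rz3.
F3: satisfies the condition.
F4: satisfies the condition.
Valid on: F3, F4.

F3, F4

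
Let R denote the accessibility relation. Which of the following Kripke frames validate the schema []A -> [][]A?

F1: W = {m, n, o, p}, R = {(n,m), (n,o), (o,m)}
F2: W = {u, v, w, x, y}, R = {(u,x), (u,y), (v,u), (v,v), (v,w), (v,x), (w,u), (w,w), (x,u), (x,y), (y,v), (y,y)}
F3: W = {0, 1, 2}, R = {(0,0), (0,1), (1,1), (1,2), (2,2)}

This is the axiom for transitivity; its first-order frame correspondent is forall x forall y forall z (Rxy & Ryz -> Rxz).
F1: holds.
F2: fails — Rwu and Rux but not Rwx.
F3: fails — R01 and R12 but not R02.

F1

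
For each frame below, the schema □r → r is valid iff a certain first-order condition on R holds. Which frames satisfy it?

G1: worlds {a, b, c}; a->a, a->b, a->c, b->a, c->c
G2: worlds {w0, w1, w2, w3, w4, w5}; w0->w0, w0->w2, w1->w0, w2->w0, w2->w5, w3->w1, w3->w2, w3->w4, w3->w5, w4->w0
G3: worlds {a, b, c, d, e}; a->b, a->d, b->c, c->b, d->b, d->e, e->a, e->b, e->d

none

Frame correspondent (Sahlqvist): ∀x Rxx — i.e. reflexivity.
G1: fails — world b does not see itself.
G2: fails — world w1 does not see itself.
G3: fails — world a does not see itself.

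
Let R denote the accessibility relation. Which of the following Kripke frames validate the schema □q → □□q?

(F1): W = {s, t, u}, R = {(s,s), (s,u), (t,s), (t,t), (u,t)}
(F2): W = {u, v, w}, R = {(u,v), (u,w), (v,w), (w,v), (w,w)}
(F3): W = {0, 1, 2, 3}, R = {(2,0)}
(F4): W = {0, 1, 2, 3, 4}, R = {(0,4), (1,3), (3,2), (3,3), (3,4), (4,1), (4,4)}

(F3)

Frame correspondent (Sahlqvist): ∀x ∀y ∀z (Rxy ∧ Ryz → Rxz) — i.e. transitivity.
(F1): fails — Rut and Rts but not Rus.
(F2): fails — Rvw and Rwv but not Rvv.
(F3): ✓.
(F4): fails — R34 and R41 but not R31.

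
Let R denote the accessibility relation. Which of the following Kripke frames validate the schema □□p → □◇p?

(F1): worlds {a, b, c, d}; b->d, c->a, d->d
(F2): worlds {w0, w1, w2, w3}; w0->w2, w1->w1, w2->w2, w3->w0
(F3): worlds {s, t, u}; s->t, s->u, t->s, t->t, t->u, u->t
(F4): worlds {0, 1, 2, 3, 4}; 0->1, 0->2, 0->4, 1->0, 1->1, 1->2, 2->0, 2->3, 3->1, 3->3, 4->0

(F2), (F3), (F4)

This is the axiom for a generalized confluence (Geach) condition; its first-order frame correspondent is ∀x ∀z (xRz → ∃w (xR²w ∧ zRw)).
(F1): fails — cRa but no w with cR²w and aRw.
(F2): condition met.
(F3): condition met.
(F4): condition met.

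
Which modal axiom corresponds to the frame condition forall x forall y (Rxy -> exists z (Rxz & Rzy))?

□□p → □p

The condition is density. The C4 schema □□p → □p defines it.
Suppose □□p→□p is valid. Take Rxy and set V(p)={w : xR²w}. Then □□p at x, so □p at x, so p at y, i.e. ∃z(Rxz∧Rzy).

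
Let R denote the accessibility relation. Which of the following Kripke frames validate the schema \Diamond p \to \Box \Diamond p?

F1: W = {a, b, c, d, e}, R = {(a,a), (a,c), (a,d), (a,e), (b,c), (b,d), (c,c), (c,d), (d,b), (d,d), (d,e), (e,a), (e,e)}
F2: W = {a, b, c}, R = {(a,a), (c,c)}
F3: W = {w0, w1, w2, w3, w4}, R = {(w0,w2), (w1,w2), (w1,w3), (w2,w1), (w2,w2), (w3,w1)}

F2

This is the axiom for the Euclidean property; its first-order frame correspondent is \forall x \forall y \forall z (Rxy \wedge Rxz \to Ryz).
F1: fails — Rae and Rac but not Rec.
F2: condition met.
F3: fails — Rw1w2 and Rw1w3 but not Rw2w3.
Valid on: F2.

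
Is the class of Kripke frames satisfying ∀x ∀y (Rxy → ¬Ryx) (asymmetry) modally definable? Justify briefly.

Any modally definable frame class is closed under surjective bounded morphisms.
The 3-cycle (worlds a,b,c with a→b→c→a) is asymmetric. Mapping every world to a single reflexive point • is a surjective bounded morphism, and the reflexive point is not asymmetric (R•• but asymmetry requires ¬R••).
So no modal formula (or set of formulas) defines exactly the asymmetric frames.

Not modally definable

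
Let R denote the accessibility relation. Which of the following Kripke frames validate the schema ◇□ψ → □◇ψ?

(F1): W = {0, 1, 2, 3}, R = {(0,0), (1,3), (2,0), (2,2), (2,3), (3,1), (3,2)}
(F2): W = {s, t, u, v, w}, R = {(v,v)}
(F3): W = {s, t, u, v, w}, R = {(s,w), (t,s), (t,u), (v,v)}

(F2)

This is the axiom for convergence; its first-order frame correspondent is ∀x ∀y ∀z (Rxy ∧ Rxz → ∃w (Ryw ∧ Rzw)).
(F1): fails — R23 and R20 but 3 and 0 have no common successor.
(F2): condition met.
(F3): fails — Rsw and Rsw but w and w have no common successor.
Valid on: (F2).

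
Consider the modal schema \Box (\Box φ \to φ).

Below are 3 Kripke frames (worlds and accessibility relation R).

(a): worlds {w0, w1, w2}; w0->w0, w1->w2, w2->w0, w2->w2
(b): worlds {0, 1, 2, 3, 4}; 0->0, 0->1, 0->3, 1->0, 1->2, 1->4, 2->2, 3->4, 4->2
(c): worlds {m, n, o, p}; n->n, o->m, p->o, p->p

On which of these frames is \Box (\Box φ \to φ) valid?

Frame correspondent (Sahlqvist): \forall x \forall y (Rxy \to Ryy) — i.e. shift-reflexivity.
(a): holds.
(b): fails — R34 but not R44.
(c): fails — Rom but not Rmm.
Valid on: (a).

(a)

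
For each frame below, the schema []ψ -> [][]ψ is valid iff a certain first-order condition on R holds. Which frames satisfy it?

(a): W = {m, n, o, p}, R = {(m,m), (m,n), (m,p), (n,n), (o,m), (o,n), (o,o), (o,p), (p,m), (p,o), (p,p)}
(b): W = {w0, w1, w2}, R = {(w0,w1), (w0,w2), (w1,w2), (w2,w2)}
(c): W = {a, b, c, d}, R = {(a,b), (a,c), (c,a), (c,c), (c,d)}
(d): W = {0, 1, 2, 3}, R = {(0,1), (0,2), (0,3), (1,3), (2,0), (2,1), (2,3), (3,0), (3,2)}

(b)

This is the axiom for transitivity; its first-order frame correspondent is forall x forall y forall z (Rxy & Ryz -> Rxz).
(a): fails — Rpm and Rmn but not Rpn.
(b): satisfies the condition.
(c): fails — Rac and Rcd but not Rad.
(d): fails — R32 and R23 but not R33.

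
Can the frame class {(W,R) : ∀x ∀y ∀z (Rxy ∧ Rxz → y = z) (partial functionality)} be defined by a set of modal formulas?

Yes, by ◇r → □r

This is a Sahlqvist condition; the CD axiom ◇r → □r defines it.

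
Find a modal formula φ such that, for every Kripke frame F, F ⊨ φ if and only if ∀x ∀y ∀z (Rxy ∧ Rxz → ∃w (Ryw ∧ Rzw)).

This is convergence; the standard corresponding axiom is .2: ◇□r → □◇r.

◇□r → □◇r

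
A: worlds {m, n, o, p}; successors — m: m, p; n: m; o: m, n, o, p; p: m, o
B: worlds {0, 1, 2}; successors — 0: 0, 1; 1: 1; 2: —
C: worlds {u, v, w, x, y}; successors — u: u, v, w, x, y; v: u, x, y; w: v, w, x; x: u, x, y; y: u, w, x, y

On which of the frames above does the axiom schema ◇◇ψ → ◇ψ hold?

B

The schema corresponds to transitivity: ∀x ∀y ∀z (Rxy ∧ Ryz → Rxz).
A: fails — Rpm and Rmp but not Rpp.
B: holds.
C: fails — Rwx and Rxu but not Rwu.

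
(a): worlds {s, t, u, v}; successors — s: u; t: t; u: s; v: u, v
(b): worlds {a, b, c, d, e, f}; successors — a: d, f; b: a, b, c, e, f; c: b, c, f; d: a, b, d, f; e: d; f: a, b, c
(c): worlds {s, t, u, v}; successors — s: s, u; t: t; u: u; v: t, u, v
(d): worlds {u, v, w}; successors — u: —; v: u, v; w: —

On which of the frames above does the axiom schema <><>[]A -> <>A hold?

Frame correspondent (Sahlqvist): forall x forall y (x R^2 y -> exists w (yRw & xRw)) — i.e. a generalized confluence (Geach) condition.
(a): fails — vR²u but no w with uRw and vRw.
(b): fails — aR²f but no w with fRw and aRw.
(c): holds.
(d): fails — vR²u but no t with uRt and vRt.

(c)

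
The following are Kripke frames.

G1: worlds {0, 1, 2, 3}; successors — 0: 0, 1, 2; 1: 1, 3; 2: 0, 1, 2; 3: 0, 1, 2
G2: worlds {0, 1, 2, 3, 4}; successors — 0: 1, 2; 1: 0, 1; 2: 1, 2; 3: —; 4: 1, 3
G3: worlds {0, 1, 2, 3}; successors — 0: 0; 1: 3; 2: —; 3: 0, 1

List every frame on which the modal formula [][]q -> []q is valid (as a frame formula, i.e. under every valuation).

The schema corresponds to density: forall x forall y (Rxy -> exists z (Rxz & Rzy)).
G1: ✓.
G2: fails — R43 but no z with R4z and Rz3.
G3: fails — R31 but no z with R3z and Rz1.
Valid on: G1.

G1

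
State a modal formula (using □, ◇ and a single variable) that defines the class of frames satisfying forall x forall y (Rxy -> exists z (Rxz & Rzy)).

□□ψ → □ψ

A defining formula is □□ψ → □ψ (the C4 axiom).
Suppose □□ψ→□ψ is valid. Take Rxy and set V(ψ)={w : xR²w}. Then □□ψ at x, so □ψ at x, so ψ at y, i.e. ∃z(Rxz∧Rzy).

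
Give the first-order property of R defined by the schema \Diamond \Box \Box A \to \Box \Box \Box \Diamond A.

This is a Sahlqvist (Geach-type) schema ◇^1□^2A → □^3◇^1A.
Minimal-valuation argument: fix x; take any y with xR^1y and any z with xR^3z. Set V(A) to the set of worlds R-reachable from y in exactly 2 steps. Then □^2A holds at y, so the antecedent holds at x; validity forces ◇^1A at z, giving a w with zR^1w and yR^2w.
First-order correspondent: \forall x \forall y \forall z ((xRy \wedge x R^3 z) \to \exists w (y R^2 w \wedge zRw)).

\forall x \forall y \forall z ((xRy \wedge x R^3 z) \to \exists w (y R^2 w \wedge zRw))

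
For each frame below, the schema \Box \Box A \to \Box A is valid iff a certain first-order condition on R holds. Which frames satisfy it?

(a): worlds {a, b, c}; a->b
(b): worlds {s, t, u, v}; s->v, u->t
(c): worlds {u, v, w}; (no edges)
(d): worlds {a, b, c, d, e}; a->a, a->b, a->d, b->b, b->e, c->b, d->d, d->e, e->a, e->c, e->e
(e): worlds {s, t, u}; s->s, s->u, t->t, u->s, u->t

The schema corresponds to density: \forall x \forall y (Rxy \to \exists z (Rxz \wedge Rzy)).
(a): fails — Rab but no z with Raz and Rzb.
(b): fails — Rsv but no z with Rsz and Rzv.
(c): condition met.
(d): condition met.
(e): condition met.
Valid on: (c), (d), (e).

(c), (d), (e)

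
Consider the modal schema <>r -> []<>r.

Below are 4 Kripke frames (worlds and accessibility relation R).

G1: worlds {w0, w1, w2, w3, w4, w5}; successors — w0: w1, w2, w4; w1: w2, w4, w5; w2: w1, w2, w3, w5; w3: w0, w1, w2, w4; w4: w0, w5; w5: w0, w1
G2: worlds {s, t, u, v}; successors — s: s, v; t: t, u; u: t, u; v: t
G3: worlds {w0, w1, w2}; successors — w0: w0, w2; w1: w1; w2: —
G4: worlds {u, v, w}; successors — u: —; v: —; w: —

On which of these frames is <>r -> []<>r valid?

This is the axiom for the Euclidean property; its first-order frame correspondent is forall x forall y forall z (Rxy & Rxz -> Ryz).
G1: fails — Rw0w4 and Rw0w4 but not Rw4w4.
G2: fails — Rsv and Rsv but not Rvv.
G3: fails — Rw0w2 and Rw0w2 but not Rw2w2.
G4: satisfies the condition.
Valid on: G4.

G4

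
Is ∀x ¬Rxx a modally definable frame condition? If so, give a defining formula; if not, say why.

Any modally definable frame class is closed under surjective bounded morphisms.
The 3-cycle (worlds w0,w1,w2 with w0→w1→w2→w0) is irreflexive, and the map sending every world to a single reflexive point • is a surjective bounded morphism (forth: every edge maps to (•,•); back: every world has a successor). So any modal formula valid on the 3-cycle is also valid on the reflexive point, which is not irreflexive.
So no modal formula (or set of formulas) defines exactly the irreflexive frames.

Not modally definable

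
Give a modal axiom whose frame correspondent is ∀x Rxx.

□q → q

The condition is reflexivity. The T schema □q → q defines it.
Suppose □q→q is valid. At any x set V(q)={w : Rxw}. Then □q holds at x, so q holds at x, i.e. Rxx.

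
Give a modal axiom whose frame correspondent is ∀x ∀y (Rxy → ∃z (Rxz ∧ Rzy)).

□□ψ → □ψ

A defining formula is □□ψ → □ψ (the C4 axiom).
Suppose □□ψ→□ψ is valid. Take Rxy and set V(ψ)={w : xR²w}. Then □□ψ at x, so □ψ at x, so ψ at y, i.e. ∃z(Rxz∧Rzy).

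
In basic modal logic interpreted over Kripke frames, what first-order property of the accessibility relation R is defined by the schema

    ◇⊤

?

◇⊤ holds at w iff w has a successor, so frame-validity of ◇⊤ is exactly seriality. Equivalently via □p → ◇p:
Suppose □p→◇p is valid. At any x set V(p)=W. Then □p at x, so ◇p at x, so x has a successor.
Conversely, on a frame with seriality the schema holds at every world under every valuation.
So the correspondent is seriality.

seriality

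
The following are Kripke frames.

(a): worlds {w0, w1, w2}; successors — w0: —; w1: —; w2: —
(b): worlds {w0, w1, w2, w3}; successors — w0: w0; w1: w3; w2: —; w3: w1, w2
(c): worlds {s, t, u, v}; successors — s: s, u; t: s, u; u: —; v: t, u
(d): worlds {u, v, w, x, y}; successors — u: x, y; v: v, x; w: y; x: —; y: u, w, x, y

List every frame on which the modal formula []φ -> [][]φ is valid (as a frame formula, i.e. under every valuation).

(a)

The schema corresponds to transitivity: forall x forall y forall z (Rxy & Ryz -> Rxz).
(a): condition met.
(b): fails — Rw3w1 and Rw1w3 but not Rw3w3.
(c): fails — Rvt and Rts but not Rvs.
(d): fails — Rwy and Ryx but not Rwx.
Valid on: (a).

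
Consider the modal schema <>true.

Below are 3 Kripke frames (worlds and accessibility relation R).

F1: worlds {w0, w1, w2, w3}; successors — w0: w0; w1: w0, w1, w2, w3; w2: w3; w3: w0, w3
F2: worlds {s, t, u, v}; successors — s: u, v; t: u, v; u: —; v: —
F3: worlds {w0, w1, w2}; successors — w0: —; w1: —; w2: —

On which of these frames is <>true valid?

F1

The schema corresponds to seriality: forall x exists y Rxy.
F1: holds.
F2: fails — world u has no successor.
F3: fails — world w0 has no successor.
Valid on: F1.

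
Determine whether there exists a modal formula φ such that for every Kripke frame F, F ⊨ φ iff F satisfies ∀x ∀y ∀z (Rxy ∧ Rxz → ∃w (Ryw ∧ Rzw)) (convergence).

Yes: it is convergence, defined by the .2 schema ◇□r → □◇r.
Suppose ◇□r→□◇r is valid. Take Rxy, Rxz and set V(r)={w : Ryw}. Then □r at y so ◇□r at x, so □◇r at x, so ◇r at z, giving w with Rzw and Ryw.

Definable; ◇□r → □◇r defines it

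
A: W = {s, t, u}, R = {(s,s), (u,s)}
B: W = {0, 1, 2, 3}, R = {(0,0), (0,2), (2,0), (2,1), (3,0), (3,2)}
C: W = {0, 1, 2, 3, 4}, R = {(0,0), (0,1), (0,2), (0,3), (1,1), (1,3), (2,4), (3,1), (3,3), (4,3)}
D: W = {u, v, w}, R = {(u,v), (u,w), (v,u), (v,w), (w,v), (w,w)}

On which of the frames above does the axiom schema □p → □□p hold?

A

This is the axiom for transitivity; its first-order frame correspondent is ∀x ∀y ∀z (Rxy ∧ Ryz → Rxz).
A: satisfies the condition.
B: fails — R32 and R21 but not R31.
C: fails — R02 and R24 but not R04.
D: fails — Ruv and Rvu but not Ruu.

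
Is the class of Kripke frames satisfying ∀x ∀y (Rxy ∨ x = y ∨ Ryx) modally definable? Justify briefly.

If a class were modally definable it would be closed under disjoint unions (Goldblatt–Thomason).
Take 4 disjoint single-world reflexive frames: each is trivially connected, but their disjoint union has 4 worlds with no edge between distinct components, so it is not connected.
So the class is not modally definable.

No — not modally definable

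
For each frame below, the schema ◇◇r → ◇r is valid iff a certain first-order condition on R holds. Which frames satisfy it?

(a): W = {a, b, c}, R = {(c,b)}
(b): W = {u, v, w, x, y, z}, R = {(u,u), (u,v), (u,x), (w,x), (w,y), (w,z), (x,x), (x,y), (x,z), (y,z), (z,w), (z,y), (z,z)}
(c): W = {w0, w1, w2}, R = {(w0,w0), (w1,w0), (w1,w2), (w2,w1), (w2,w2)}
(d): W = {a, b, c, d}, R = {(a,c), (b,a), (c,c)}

(a)

The schema corresponds to a generalized confluence (Geach) condition: ∀x ∀y (xR²y → ∃w (y = w ∧ xRw)).
(a): holds.
(b): fails — uR²y but no t with y=t and uRt.
(c): fails — w1R²w1 but no w with w1=w and w1Rw.
(d): fails — bR²c but no w with c=w and bRw.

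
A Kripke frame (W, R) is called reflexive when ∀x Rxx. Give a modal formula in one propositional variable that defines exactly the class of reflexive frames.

□r → r

A defining formula is □r → r (the T axiom).
Suppose □r→r is valid. At any x set V(r)={w : Rxw}. Then □r holds at x, so r holds at x, i.e. Rxx.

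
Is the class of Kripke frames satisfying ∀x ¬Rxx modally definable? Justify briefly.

Not modally definable

If a class were modally definable it would be closed under surjective bounded morphisms (Goldblatt–Thomason).
The 4-cycle (worlds s,t,u,v with s→t→u→v→s) is irreflexive, and the map sending every world to a single reflexive point • is a surjective bounded morphism (forth: every edge maps to (•,•); back: every world has a successor). So any modal formula valid on the 4-cycle is also valid on the reflexive point, which is not irreflexive.
Hence irreflexivity is not modally definable.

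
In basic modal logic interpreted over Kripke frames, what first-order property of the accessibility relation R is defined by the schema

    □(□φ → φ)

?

shift-reflexivity

This is the T□ axiom.
It corresponds to shift-reflexivity: ∀x ∀y (Rxy → Ryy).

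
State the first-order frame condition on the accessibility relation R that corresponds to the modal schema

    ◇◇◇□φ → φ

This is a Sahlqvist (Geach-type) schema ◇^3□^1φ → □^0◇^0φ.
Minimal-valuation argument: fix x; take any y with xR^3y and any z with xR^0z. Set V(φ) to the set of worlds R-reachable from y in exactly 1 step. Then □^1φ holds at y, so the antecedent holds at x; validity forces ◇^0φ at z, giving a w with zR^0w and yR^1w.
First-order correspondent: ∀x ∀y (xR³y → ∃w (yRw ∧ x = w)).

∀x ∀y (xR³y → ∃w (yRw ∧ x = w))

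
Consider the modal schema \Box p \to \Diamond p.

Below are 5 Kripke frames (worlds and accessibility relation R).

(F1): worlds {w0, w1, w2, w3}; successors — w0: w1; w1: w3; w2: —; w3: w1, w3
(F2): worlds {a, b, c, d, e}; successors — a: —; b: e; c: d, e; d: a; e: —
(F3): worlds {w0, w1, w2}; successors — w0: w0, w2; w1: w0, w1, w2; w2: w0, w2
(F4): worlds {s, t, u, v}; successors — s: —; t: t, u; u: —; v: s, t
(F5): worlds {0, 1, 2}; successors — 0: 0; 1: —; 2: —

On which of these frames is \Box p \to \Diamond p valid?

(F3)

This is the axiom for seriality; its first-order frame correspondent is \forall x \exists y Rxy.
(F1): fails — world w2 has no successor.
(F2): fails — world a has no successor.
(F3): condition met.
(F4): fails — world s has no successor.
(F5): fails — world 1 has no successor.
Valid on: (F3).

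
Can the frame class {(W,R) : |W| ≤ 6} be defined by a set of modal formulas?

Any modally definable frame class is closed under disjoint unions.
Any modal formula valid on each of 7 disjoint one-world frames is valid on their disjoint union (validity is preserved under disjoint unions). Each one-world frame has |W|=1≤6, but the union has |W|=7.
So the class is not modally definable.

No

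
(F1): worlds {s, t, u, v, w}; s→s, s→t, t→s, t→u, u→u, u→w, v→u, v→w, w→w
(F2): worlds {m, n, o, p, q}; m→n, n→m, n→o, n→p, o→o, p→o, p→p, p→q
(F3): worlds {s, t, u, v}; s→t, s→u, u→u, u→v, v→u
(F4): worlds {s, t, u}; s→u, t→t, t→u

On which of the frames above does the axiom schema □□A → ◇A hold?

(F1)

This is the axiom for a generalized confluence (Geach) condition; its first-order frame correspondent is ∀x ∃w (xR²w ∧ xRw).
(F1): ✓.
(F2): fails — at m but no w with mR²w and mRw.
(F3): fails — at t but no w with tR²w and tRw.
(F4): fails — at s but no w with sR²w and sRw.
Valid on: (F1).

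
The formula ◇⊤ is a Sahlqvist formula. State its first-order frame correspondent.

Seriality

◇⊤ holds at w iff w has a successor, so frame-validity of ◇⊤ is exactly seriality. Equivalently via □q → ◇q:
Suppose □q→◇q is valid. At any x set V(q)=W. Then □q at x, so ◇q at x, so x has a successor.
The converse is a direct semantic check.
Frame condition: ∀x ∃y Rxy.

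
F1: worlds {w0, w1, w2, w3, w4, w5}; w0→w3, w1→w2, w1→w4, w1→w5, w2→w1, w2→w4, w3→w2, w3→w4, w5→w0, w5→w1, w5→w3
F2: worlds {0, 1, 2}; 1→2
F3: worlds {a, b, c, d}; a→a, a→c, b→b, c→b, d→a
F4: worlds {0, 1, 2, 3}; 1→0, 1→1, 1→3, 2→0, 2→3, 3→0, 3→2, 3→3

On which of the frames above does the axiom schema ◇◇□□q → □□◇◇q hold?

F2, F3

The schema corresponds to a generalized confluence (Geach) condition: ∀x ∀y ∀z ((xR²y ∧ xR²z) → ∃w (yR²w ∧ zR²w)).
F1: fails — w0R²w2, w0R²w4 but no w with w2R²w and w4R²w.
F2: condition met.
F3: condition met.
F4: fails — 1R²0, 1R²0 but no w with 0R²w and 0R²w.
Valid on: F2, F3.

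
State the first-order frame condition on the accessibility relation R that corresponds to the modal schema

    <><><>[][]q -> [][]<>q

This is a Sahlqvist (Geach-type) schema ◇^3□^2q → □^2◇^1q.
Minimal-valuation argument: fix x; take any y with xR^3y and any z with xR^2z. Set V(q) to the set of worlds R-reachable from y in exactly 2 steps. Then □^2q holds at y, so the antecedent holds at x; validity forces ◇^1q at z, giving a w with zR^1w and yR^2w.
First-order correspondent: forall x forall y forall z ((x R^3 y & x R^2 z) -> exists w (y R^2 w & zRw)).

forall x forall y forall z ((x R^3 y & x R^2 z) -> exists w (y R^2 w & zRw))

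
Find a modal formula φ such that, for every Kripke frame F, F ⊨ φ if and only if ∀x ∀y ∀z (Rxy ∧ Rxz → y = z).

◇p → □p

A defining formula is ◇p → □p (the CD axiom).
Suppose ◇p→□p is valid. Take Rxy, Rxz and set V(p)={y}. Then ◇p at x, so □p at x, so p at z, i.e. z=y.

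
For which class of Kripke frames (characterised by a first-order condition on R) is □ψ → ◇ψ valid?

Suppose □ψ→◇ψ is valid. At any x set V(ψ)=W. Then □ψ at x, so ◇ψ at x, so x has a successor.

Seriality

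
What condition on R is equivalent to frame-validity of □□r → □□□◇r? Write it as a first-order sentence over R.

∀x ∀z (xR³z → ∃w (xR²w ∧ zRw))

This is a Sahlqvist (Geach-type) schema ◇^0□^2r → □^3◇^1r.
Minimal-valuation argument: fix x; take any y with xR^0y and any z with xR^3z. Set V(r) to the set of worlds R-reachable from y in exactly 2 steps. Then □^2r holds at y, so the antecedent holds at x; validity forces ◇^1r at z, giving a w with zR^1w and yR^2w.
First-order correspondent: ∀x ∀z (xR³z → ∃w (xR²w ∧ zRw)).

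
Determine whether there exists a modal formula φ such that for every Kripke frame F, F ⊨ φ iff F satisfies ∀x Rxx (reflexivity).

Yes — defined by □p → p

Yes: it is reflexivity, defined by the T schema □p → p.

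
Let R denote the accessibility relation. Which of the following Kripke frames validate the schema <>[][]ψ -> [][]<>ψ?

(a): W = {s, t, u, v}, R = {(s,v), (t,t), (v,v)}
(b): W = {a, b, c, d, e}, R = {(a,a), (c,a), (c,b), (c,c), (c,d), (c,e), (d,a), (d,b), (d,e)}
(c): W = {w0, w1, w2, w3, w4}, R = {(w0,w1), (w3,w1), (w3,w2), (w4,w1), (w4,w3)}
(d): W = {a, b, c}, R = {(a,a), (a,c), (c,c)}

(a), (d)

Frame correspondent (Sahlqvist): forall x forall y forall z ((xRy & x R^2 z) -> exists w (y R^2 w & zRw)) — i.e. a generalized confluence (Geach) condition.
(a): satisfies the condition.
(b): fails — cRa, cR²b but no w with aR²w and bRw.
(c): fails — w4Rw1, w4R²w1 but no w with w1R²w and w1Rw.
(d): satisfies the condition.
Valid on: (a), (d).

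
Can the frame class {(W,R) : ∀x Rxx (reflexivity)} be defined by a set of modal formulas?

Definable; □q → q defines it

Yes: it is reflexivity, defined by the T schema □q → q.
Suppose □q→q is valid. At any x set V(q)={w : Rxw}. Then □q holds at x, so q holds at x, i.e. Rxx.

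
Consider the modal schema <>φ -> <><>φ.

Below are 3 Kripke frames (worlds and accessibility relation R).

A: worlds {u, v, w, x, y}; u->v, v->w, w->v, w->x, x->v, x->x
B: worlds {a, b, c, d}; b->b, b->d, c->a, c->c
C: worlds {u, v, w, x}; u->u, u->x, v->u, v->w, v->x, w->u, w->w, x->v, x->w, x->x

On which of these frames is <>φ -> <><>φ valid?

B, C

This is the axiom for a generalized confluence (Geach) condition; its first-order frame correspondent is forall x forall y (xRy -> exists w (y = w & x R^2 w)).
A: fails — uRv but no t with v=t and uR²t.
B: holds.
C: holds.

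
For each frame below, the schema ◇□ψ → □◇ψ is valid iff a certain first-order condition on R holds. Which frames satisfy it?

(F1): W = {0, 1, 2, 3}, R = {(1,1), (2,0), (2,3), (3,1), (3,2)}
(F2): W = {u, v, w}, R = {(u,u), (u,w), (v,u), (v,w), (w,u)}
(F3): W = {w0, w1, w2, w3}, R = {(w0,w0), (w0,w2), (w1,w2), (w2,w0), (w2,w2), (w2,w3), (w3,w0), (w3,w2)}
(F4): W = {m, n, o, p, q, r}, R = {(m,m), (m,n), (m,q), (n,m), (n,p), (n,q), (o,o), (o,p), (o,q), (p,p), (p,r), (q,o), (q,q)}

The schema corresponds to convergence: ∀x ∀y ∀z (Rxy ∧ Rxz → ∃w (Ryw ∧ Rzw)).
(F1): fails — R23 and R20 but 3 and 0 have no common successor.
(F2): holds.
(F3): holds.
(F4): fails — Rnq and Rnp but q and p have no common successor.
Valid on: (F2), (F3).

(F2), (F3)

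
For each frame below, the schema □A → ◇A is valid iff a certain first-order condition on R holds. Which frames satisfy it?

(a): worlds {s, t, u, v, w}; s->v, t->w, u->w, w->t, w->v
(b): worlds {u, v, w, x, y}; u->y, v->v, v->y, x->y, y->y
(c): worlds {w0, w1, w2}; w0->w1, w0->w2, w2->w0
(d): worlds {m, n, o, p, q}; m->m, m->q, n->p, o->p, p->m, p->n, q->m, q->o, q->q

Frame correspondent (Sahlqvist): ∀x ∃y Rxy — i.e. seriality.
(a): fails — world v has no successor.
(b): fails — world w has no successor.
(c): fails — world w1 has no successor.
(d): condition met.

(d)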